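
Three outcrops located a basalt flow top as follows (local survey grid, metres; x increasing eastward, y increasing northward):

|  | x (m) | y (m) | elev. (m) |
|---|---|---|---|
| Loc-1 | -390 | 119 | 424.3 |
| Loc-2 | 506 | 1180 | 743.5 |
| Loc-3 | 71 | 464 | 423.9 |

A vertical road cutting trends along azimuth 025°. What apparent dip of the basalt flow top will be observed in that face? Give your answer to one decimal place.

25.8°

Let the plane be z = a·x + b·y + c.
Loc-2−Loc-1: 896a + 1061b = 319.2;  Loc-3−Loc-1: 461a + 345b = −0.4.
Solving gives a = −0.61415, b = 0.81949.
Unit vector along 025° is (sin 25°, cos 25°) = (0.4226, 0.9063).
Slope in that direction = a·(0.4226) + b·(0.9063) = 0.48316.
Apparent dip = arctan|0.48316| = 25.8° (true dip is 45.7°, so apparent ≤ true as expected).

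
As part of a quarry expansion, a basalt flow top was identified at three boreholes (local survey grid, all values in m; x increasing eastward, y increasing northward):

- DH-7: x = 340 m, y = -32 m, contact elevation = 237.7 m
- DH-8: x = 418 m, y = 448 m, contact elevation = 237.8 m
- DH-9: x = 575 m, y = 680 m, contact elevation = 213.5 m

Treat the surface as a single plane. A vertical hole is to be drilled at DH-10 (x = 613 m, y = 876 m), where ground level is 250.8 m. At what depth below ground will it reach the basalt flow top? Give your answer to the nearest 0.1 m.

Let the plane be z = a·x + b·y + c.
DH-8−DH-7: 78a + 480b = 0.1;  DH-9−DH-7: 235a + 712b = −24.2.
Solving gives a = −0.20409, b = 0.03337.
Then c = 237.7 − a·340 − b·-32 = 308.16.
At (613, 876): z_contact = −125.11 + 29.24 + 308.16 = 212.29 m.
Depth below ground = 250.8 − 212.29 = 38.5 m.

38.5 m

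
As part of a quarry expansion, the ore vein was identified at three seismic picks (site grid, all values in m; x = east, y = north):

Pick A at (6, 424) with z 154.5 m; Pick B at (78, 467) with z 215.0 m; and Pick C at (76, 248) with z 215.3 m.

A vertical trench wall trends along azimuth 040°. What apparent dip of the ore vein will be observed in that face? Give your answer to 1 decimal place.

Let the plane be z = a·x + b·y + c.
Pick B−Pick A: 72a + 43b = 60.5;  Pick C−Pick A: 70a − 176b = 60.8.
Solving gives a = 0.84571, b = −0.00909.
Unit vector along 040° is (sin 40°, cos 40°) = (0.6428, 0.7660).
Slope in that direction = a·(0.6428) + b·(0.7660) = 0.53665.
Apparent dip = arctan|0.53665| = 28.2° (true dip is 40.2°, so apparent ≤ true as expected).

28.2°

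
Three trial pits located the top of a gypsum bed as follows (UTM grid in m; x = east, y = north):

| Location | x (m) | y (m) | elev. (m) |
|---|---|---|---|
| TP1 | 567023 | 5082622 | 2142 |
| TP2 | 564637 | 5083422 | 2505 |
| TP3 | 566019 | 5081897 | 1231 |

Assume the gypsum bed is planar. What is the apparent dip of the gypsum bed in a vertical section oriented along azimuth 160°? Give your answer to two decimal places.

41.31°

Two edge vectors: TP1→TP2 = (-2386, 800, 363), TP1→TP3 = (-1004, -725, -911).
Normal n = (TP1→TP2) × (TP1→TP3) = (-465625, -2538098, 2533050).
So ∂z/∂x = −n_x/n_z = 0.18382 and ∂z/∂y = −n_y/n_z = 1.00199.
Unit vector along 160° is (sin 160°, cos 160°) = (0.3420, -0.9397).
Slope in that direction = a·(0.3420) + b·(-0.9397) = −0.87870.
Apparent dip = arctan|0.87870| = 41.31° (true dip is 45.5°, so apparent ≤ true as expected).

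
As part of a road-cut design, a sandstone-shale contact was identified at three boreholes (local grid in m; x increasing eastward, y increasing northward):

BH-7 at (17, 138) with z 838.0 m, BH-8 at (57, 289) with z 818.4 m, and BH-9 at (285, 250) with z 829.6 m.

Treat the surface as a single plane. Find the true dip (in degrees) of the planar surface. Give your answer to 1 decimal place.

Two edge vectors: BH-7→BH-8 = (40, 151, -19.6), BH-7→BH-9 = (268, 112, -8.4).
Normal n = (BH-7→BH-8) × (BH-7→BH-9) = (926.8, -4916.8, -35988).
So ∂z/∂x = −n_x/n_z = 0.02575 and ∂z/∂y = −n_y/n_z = −0.13662.
Gradient magnitude |∇z| = √(a² + b²) = √(0.00066 + 0.01867) = 0.13903.
True dip = arctan(0.13903) = 7.9°, dipping toward N (azimuth ≈ 349°).

7.9°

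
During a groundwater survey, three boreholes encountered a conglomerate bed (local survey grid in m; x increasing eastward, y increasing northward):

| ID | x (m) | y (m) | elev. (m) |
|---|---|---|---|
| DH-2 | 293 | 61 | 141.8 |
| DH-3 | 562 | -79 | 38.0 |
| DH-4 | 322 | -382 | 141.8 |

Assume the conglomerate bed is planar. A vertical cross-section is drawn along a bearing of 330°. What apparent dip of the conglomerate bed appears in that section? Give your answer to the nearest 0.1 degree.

10.0°

Two edge vectors: DH-2→DH-3 = (269, -140, -103.8), DH-2→DH-4 = (29, -443, 0).
Normal n = (DH-2→DH-3) × (DH-2→DH-4) = (-45983.4, -3010.2, -115107).
So ∂z/∂x = −n_x/n_z = −0.39948 and ∂z/∂y = −n_y/n_z = −0.02615.
Unit vector along 330° is (sin 330°, cos 330°) = (-0.5000, 0.8660).
Slope in that direction = a·(-0.5000) + b·(0.8660) = 0.17709.
Apparent dip = arctan|0.17709| = 10.0° (true dip is 21.8°, so apparent ≤ true as expected).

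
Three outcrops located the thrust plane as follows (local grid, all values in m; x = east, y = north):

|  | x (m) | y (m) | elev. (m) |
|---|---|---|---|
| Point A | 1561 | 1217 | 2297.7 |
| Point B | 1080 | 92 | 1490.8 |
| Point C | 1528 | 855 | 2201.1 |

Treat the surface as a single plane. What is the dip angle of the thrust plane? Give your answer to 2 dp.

53.40°

Let the plane be z = a·x + b·y + c.
Point B−Point A: −481a − 1125b = −806.9;  Point C−Point A: −33a − 362b = −96.6.
Solving gives a = 1.33888, b = 0.14480.
Gradient magnitude |∇z| = √(a² + b²) = √(1.79260 + 0.02097) = 1.34669.
True dip = arctan(1.34669) = 53.40°, dipping toward W (azimuth ≈ 264°).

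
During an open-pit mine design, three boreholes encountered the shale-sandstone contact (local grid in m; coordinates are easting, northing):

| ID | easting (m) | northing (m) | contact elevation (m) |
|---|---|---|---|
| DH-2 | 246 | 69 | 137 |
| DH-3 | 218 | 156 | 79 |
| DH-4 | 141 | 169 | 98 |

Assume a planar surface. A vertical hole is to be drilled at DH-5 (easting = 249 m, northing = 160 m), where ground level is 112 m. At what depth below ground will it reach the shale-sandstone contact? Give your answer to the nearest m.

Let the plane be z = a·easting + b·northing + c.
DH-3−DH-2: −28a + 87b = −58;  DH-4−DH-2: −105a + 100b = −39.
Solving gives a = −0.37995, b = −0.78895.
Then c = 137 − a·246 − b·69 = 284.91.
At (249, 160): z_contact = −94.6 − 126.2 + 284.91 = 64.1 m.
Depth below ground = 112 − 64.1 = 48 m.

48 m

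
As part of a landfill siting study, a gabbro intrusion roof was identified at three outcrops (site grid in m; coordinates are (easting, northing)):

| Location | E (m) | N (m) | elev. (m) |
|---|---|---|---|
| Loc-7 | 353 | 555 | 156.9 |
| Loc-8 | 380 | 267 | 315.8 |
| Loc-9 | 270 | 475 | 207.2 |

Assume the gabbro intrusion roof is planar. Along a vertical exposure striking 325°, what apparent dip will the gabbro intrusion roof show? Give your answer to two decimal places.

Let the plane be z = a·E + b·N + c.
Loc-8−Loc-7: 27a − 288b = 158.9;  Loc-9−Loc-7: −83a − 80b = 50.3.
Solving gives a = −0.06808, b = −0.55812.
Unit vector along 325° is (sin 325°, cos 325°) = (-0.5736, 0.8192).
Slope in that direction = a·(-0.5736) + b·(0.8192) = −0.41814.
Apparent dip = arctan|0.41814| = 22.69° (true dip is 29.3°, so apparent ≤ true as expected).

22.69°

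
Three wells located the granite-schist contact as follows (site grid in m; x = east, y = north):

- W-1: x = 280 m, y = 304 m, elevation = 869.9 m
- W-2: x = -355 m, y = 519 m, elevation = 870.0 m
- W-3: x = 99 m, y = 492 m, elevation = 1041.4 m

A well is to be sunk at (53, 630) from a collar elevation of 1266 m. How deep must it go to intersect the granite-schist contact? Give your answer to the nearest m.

Let the plane be z = a·x + b·y + c.
W-2−W-1: −635a + 215b = 0.1;  W-3−W-1: −181a + 188b = 171.5.
Solving gives a = 0.45801, b = 1.35319.
Then c = 869.9 − a·280 − b·304 = 330.29.
At (53, 630): z_contact = 24.3 + 852.5 + 330.29 = 1207.1 m.
Depth below ground = 1266 − 1207.1 = 59 m.

59 m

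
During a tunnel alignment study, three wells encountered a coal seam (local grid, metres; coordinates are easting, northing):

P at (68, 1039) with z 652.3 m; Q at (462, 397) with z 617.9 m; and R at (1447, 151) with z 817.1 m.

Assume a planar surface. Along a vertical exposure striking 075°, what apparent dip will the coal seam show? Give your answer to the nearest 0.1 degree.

16.7°

Let the plane be z = a·easting + b·northing + c.
Q−P: 394a − 642b = −34.4;  R−P: 1379a − 888b = 164.8.
Solving gives a = 0.25465, b = 0.20986.
Unit vector along 075° is (sin 75°, cos 75°) = (0.9659, 0.2588).
Slope in that direction = a·(0.9659) + b·(0.2588) = 0.30028.
Apparent dip = arctan|0.30028| = 16.7° (true dip is 18.3°, so apparent ≤ true as expected).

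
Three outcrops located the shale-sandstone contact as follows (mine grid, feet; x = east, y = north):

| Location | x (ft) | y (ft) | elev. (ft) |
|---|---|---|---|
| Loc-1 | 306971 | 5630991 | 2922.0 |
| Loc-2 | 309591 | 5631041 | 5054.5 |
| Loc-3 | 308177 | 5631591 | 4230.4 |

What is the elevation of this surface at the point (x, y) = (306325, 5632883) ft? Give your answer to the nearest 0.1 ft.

3474.8 ft

Let the plane be z = a·x + b·y + c.
Loc-2−Loc-1: 2620a + 50b = 2132.5;  Loc-3−Loc-1: 1206a + 600b = 1308.4.
Solving gives a = 0.803122313, b = 0.566390818.
Then c = 2922 − a·306971 − b·5630991 = −3432954.86.
At (306325, 5632883): z = 246016.4 + 3190413.2 − 3432954.86 = 3474.8 ft.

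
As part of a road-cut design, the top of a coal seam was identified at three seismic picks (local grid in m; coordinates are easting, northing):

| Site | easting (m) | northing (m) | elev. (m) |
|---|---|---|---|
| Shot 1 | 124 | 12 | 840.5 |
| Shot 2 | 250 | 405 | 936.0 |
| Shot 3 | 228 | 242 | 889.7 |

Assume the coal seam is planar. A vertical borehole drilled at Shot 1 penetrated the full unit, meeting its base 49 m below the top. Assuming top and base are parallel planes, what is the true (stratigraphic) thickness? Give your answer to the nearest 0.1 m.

45.7 m

Let the plane be z = a·easting + b·northing + c.
Shot 2−Shot 1: 126a + 393b = 95.5;  Shot 3−Shot 1: 104a + 230b = 49.2.
Solving gives a = −0.22111, b = 0.31389.
|∇z| = √(a²+b²) = 0.38395, so dip δ = arctan(0.38395) = 21.00°.
True thickness = vertical thickness × cos δ = 49 × cos 21.00° = 45.7 m.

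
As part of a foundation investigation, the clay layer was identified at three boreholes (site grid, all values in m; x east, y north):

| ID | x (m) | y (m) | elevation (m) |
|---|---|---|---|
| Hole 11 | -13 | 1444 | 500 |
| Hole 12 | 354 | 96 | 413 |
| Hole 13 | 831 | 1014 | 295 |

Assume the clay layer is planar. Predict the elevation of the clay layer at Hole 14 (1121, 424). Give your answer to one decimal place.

225.4 m

Let the plane be z = a·x + b·y + c.
Hole 12−Hole 11: 367a − 1348b = −87;  Hole 13−Hole 11: 844a − 430b = −205.
Solving gives a = −0.243831, b = −0.001844.
Then c = 500 − a·-13 − b·1444 = 499.49.
At (1121, 424): z = −273.3 − 0.8 + 499.49 = 225.4 m.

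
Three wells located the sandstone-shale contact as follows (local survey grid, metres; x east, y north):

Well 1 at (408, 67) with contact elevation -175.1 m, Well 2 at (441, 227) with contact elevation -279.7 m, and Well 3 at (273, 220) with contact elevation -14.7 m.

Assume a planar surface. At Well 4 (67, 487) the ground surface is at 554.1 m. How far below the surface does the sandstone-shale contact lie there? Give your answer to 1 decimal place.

335.1 m

Let the plane be z = a·x + b·y + c.
Well 2−Well 1: 33a + 160b = −104.6;  Well 3−Well 1: −135a + 153b = 160.4.
Solving gives a = −1.56358, b = −0.33126.
Then c = -175.1 − a·408 − b·67 = 485.03.
At (67, 487): z_contact = −104.76 − 161.32 + 485.03 = 218.95 m.
Depth below ground = 554.1 − 218.95 = 335.1 m.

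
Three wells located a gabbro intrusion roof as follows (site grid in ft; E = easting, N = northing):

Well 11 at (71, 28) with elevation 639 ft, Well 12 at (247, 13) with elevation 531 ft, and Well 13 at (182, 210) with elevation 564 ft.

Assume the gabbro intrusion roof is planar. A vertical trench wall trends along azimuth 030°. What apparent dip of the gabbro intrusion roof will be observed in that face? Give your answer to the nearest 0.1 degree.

18.8°

Two edge vectors: Well 11→Well 12 = (176, -15, -108), Well 11→Well 13 = (111, 182, -75).
Normal n = (Well 11→Well 12) × (Well 11→Well 13) = (20781, 1212, 33697).
So ∂z/∂E = −n_x/n_z = −0.61670 and ∂z/∂N = −n_y/n_z = −0.03597.
Unit vector along 030° is (sin 30°, cos 30°) = (0.5000, 0.8660).
Slope in that direction = a·(0.5000) + b·(0.8660) = −0.33950.
Apparent dip = arctan|0.33950| = 18.8° (true dip is 31.7°, so apparent ≤ true as expected).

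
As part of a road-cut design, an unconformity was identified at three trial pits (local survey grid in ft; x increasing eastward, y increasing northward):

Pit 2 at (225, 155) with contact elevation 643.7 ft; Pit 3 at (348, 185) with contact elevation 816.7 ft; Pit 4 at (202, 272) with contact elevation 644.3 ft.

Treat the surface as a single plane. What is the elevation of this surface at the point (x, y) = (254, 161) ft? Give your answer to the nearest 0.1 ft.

Let the plane be z = a·x + b·y + c.
Pit 3−Pit 2: 123a + 30b = 173;  Pit 4−Pit 2: −23a + 117b = 0.6.
Solving gives a = 1.34096, b = 0.26874.
Then c = 643.7 − a·225 − b·155 = 300.33.
At (254, 161): z = 340.6 + 43.3 + 300.33 = 684.2 ft.

684.2 ft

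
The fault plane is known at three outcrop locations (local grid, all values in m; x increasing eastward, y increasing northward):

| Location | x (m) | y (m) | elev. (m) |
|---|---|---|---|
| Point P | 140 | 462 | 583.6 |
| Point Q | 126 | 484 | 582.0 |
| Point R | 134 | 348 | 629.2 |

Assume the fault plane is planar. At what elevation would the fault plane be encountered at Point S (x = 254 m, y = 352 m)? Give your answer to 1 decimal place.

Let the plane be z = a·x + b·y + c.
Point Q−Point P: −14a + 22b = −1.6;  Point R−Point P: −6a − 114b = 45.6.
Solving gives a = −0.47500, b = −0.37500.
Then c = 583.6 − a·140 − b·462 = 823.35.
At (254, 352): z = −120.6 − 132.0 + 823.35 = 570.7 m.

570.7 m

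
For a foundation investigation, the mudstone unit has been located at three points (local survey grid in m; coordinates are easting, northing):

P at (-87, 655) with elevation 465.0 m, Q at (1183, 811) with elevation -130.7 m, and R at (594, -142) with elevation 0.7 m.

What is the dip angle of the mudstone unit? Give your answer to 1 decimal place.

27.3°

Let the plane be z = a·easting + b·northing + c.
Q−P: 1270a + 156b = −595.7;  R−P: 681a − 797b = −464.3.
Solving gives a = −0.48926, b = 0.16451.
Gradient magnitude |∇z| = √(a² + b²) = √(0.23938 + 0.02706) = 0.51618.
True dip = arctan(0.51618) = 27.3°, dipping toward ESE (azimuth ≈ 109°).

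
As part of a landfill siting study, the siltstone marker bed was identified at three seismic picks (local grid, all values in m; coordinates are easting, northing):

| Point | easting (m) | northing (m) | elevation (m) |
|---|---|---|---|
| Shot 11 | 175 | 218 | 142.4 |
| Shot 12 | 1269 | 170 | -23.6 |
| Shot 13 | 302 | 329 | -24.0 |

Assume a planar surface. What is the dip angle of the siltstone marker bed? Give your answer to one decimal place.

52.0°

Let the plane be z = a·easting + b·northing + c.
Shot 12−Shot 11: 1094a − 48b = −166;  Shot 13−Shot 11: 127a + 111b = −166.4.
Solving gives a = −0.20711, b = −1.26213.
Gradient magnitude |∇z| = √(a² + b²) = √(0.04290 + 1.59298) = 1.27901.
True dip = arctan(1.27901) = 52.0°, dipping toward N (azimuth ≈ 009°).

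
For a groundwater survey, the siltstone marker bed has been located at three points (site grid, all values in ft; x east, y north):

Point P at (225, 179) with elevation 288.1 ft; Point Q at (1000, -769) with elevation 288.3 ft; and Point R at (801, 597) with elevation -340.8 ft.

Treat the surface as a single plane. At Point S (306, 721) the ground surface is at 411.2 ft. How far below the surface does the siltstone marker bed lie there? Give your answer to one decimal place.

482.3 ft

Let the plane be z = a·x + b·y + c.
Point Q−Point P: 775a − 948b = 0.2;  Point R−Point P: 576a + 418b = −628.9.
Solving gives a = −0.685190, b = −0.560361.
Then c = 288.1 − a·225 − b·179 = 542.57.
At (306, 721): z_contact = −209.67 − 404.02 + 542.57 = -71.12 ft.
Depth below ground = 411.2 − (-71.12) = 482.3 ft.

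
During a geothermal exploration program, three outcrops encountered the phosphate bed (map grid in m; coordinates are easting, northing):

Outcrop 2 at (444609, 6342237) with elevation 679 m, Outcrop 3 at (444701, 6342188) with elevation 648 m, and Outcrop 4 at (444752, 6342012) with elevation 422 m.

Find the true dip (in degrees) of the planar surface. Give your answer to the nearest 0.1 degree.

Let the plane be z = a·easting + b·northing + c.
Outcrop 3−Outcrop 2: 92a − 49b = −31;  Outcrop 4−Outcrop 2: 143a − 225b = −257.
Solving gives a = 0.41028, b = 1.40298.
Gradient magnitude |∇z| = √(a² + b²) = √(0.16833 + 1.96835) = 1.46174.
True dip = arctan(1.46174) = 55.6°, dipping toward SSW (azimuth ≈ 196°).

55.6°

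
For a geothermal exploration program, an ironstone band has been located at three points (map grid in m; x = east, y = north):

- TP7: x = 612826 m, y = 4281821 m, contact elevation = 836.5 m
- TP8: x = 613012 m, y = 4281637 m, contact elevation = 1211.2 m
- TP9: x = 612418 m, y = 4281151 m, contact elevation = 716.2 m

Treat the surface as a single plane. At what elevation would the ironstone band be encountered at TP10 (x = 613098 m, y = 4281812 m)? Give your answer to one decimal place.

Let the plane be z = a·x + b·y + c.
TP8−TP7: 186a − 184b = 374.7;  TP9−TP7: −408a − 670b = −120.3.
Solving gives a = 1.368027763, b = −0.653515414.
Then c = 836.5 − a·612826 − b·4281821 = 1960709.54.
At (613098, 4281812): z = 838735.1 − 2798230.1 + 1960709.54 = 1214.5 m.

1214.5 m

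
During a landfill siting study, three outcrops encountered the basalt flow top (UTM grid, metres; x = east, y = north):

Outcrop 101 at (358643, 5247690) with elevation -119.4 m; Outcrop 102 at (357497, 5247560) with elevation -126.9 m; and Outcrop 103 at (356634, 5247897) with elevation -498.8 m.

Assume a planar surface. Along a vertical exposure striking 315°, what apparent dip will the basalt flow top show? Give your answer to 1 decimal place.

Let the plane be z = a·x + b·y + c.
Outcrop 102−Outcrop 101: −1146a − 130b = −7.5;  Outcrop 103−Outcrop 101: −2009a + 207b = −379.4.
Solving gives a = 0.10208, b = −0.84216.
Unit vector along 315° is (sin 315°, cos 315°) = (-0.7071, 0.7071).
Slope in that direction = a·(-0.7071) + b·(0.7071) = −0.66768.
Apparent dip = arctan|0.66768| = 33.7° (true dip is 40.3°, so apparent ≤ true as expected).

33.7°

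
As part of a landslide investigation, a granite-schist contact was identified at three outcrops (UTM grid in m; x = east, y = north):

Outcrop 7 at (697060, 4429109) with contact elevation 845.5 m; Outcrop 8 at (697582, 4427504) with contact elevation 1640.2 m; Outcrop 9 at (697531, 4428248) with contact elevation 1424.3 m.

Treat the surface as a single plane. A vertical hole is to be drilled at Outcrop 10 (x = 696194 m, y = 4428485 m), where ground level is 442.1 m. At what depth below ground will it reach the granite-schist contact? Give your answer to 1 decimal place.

141.1 m

Let the plane be z = a·x + b·y + c.
Outcrop 8−Outcrop 7: 522a − 1605b = 794.7;  Outcrop 9−Outcrop 7: 471a − 861b = 578.8.
Solving gives a = 0.798456509, b = −0.235455266.
Then c = 845.5 − a·697060 − b·4429109 = 487130.44.
At (696194, 4428485): z_contact = 555880.63 − 1042710.11 + 487130.44 = 300.96 m.
Depth below ground = 442.1 − 300.96 = 141.1 m.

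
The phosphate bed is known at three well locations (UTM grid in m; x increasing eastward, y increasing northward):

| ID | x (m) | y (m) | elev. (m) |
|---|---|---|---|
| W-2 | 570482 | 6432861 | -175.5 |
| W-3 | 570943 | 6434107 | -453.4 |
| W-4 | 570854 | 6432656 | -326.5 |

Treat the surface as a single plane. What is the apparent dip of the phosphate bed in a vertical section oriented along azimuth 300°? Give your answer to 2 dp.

19.30°

Let the plane be z = a·x + b·y + c.
W-3−W-2: 461a + 1246b = −277.9;  W-4−W-2: 372a − 205b = −151.
Solving gives a = −0.43926, b = −0.06051.
Unit vector along 300° is (sin 300°, cos 300°) = (-0.8660, 0.5000).
Slope in that direction = a·(-0.8660) + b·(0.5000) = 0.35015.
Apparent dip = arctan|0.35015| = 19.30° (true dip is 23.9°, so apparent ≤ true as expected).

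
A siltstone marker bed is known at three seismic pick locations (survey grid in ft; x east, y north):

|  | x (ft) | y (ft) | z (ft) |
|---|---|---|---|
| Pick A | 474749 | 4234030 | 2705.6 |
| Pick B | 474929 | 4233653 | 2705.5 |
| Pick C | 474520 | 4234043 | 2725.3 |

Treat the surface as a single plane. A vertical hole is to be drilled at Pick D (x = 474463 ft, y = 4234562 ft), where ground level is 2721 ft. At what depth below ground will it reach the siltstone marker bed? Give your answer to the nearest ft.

12 ft

Two edge vectors: Pick A→Pick B = (180, -377, -0.1), Pick A→Pick C = (-229, 13, 19.7).
Normal n = (Pick A→Pick B) × (Pick A→Pick C) = (-7425.6, -3523.1, -83993).
So ∂z/∂x = −n_x/n_z = −0.08840737 and ∂z/∂y = −n_y/n_z = −0.04194516.
Intercept c from Pick A: 2705.6 + 41971.31 + 177597.07 = 222273.98.
At (474463, 4234562): z_contact = −41946.0 − 177619.4 + 222273.98 = 2708.6 ft.
Depth below ground = 2721 − 2708.6 = 12 ft.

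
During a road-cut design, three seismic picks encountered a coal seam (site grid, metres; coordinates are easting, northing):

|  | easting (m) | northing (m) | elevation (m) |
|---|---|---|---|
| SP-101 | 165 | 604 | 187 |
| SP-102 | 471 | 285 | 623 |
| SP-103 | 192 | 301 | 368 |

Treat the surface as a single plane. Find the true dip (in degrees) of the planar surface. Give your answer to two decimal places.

45.71°

Two edge vectors: SP-101→SP-102 = (306, -319, 436), SP-101→SP-103 = (27, -303, 181).
Normal n = (SP-101→SP-102) × (SP-101→SP-103) = (74369, -43614, -84105).
So ∂z/∂easting = −n_x/n_z = 0.88424 and ∂z/∂northing = −n_y/n_z = −0.51857.
Gradient magnitude |∇z| = √(a² + b²) = √(0.78188 + 0.26891) = 1.02508.
True dip = arctan(1.02508) = 45.71°, dipping toward WNW (azimuth ≈ 300°).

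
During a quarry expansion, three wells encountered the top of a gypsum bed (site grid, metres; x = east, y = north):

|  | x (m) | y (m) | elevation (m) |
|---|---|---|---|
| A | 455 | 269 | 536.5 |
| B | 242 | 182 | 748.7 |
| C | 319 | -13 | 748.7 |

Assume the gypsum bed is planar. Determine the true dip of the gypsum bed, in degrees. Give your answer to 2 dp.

42.69°

Two edge vectors: A→B = (-213, -87, 212.2), A→C = (-136, -282, 212.2).
Normal n = (A→B) × (A→C) = (41379, 16339.4, 48234).
So ∂z/∂x = −n_x/n_z = −0.85788 and ∂z/∂y = −n_y/n_z = −0.33875.
Gradient magnitude |∇z| = √(a² + b²) = √(0.73596 + 0.11475) = 0.92234.
True dip = arctan(0.92234) = 42.69°, dipping toward ENE (azimuth ≈ 068°).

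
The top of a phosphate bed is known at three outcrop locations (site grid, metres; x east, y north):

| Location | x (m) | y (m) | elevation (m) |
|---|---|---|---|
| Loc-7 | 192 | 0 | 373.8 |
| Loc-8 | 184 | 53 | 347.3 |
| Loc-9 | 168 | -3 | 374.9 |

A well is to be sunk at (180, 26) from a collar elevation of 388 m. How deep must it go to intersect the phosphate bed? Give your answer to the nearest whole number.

Let the plane be z = a·x + b·y + c.
Loc-8−Loc-7: −8a + 53b = −26.5;  Loc-9−Loc-7: −24a − 3b = 1.1.
Solving gives a = 0.01636, b = −0.49753.
Then c = 373.8 − a·192 − b·0 = 370.66.
At (180, 26): z_contact = 2.9 − 12.9 + 370.66 = 360.7 m.
Depth below ground = 388 − 360.7 = 27 m.

27 m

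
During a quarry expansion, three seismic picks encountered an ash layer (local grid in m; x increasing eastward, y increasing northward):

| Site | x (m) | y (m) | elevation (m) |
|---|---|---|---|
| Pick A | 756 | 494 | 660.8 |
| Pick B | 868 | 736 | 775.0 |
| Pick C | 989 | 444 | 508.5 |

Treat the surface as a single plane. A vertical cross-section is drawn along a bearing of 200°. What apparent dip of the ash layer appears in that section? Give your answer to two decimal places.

26.11°

Two edge vectors: Pick A→Pick B = (112, 242, 114.2), Pick A→Pick C = (233, -50, -152.3).
Normal n = (Pick A→Pick B) × (Pick A→Pick C) = (-31146.6, 43666.2, -61986).
So ∂z/∂x = −n_x/n_z = −0.50248 and ∂z/∂y = −n_y/n_z = 0.70445.
Unit vector along 200° is (sin 200°, cos 200°) = (-0.3420, -0.9397).
Slope in that direction = a·(-0.3420) + b·(-0.9397) = −0.49011.
Apparent dip = arctan|0.49011| = 26.11° (true dip is 40.9°, so apparent ≤ true as expected).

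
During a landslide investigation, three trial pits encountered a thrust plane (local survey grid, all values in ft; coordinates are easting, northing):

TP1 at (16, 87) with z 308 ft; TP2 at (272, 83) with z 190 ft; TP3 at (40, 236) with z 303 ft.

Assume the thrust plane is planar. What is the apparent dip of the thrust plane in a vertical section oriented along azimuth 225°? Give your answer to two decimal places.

16.53°

Let the plane be z = a·easting + b·northing + c.
TP2−TP1: 256a − 4b = −118;  TP3−TP1: 24a + 149b = −5.
Solving gives a = −0.46030, b = 0.04059.
Unit vector along 225° is (sin 225°, cos 225°) = (-0.7071, -0.7071).
Slope in that direction = a·(-0.7071) + b·(-0.7071) = 0.29679.
Apparent dip = arctan|0.29679| = 16.53° (true dip is 24.8°, so apparent ≤ true as expected).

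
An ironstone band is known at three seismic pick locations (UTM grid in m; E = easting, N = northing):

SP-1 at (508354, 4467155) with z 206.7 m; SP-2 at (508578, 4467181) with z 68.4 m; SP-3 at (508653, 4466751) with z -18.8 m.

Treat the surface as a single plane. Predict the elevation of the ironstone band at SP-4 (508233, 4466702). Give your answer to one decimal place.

Two edge vectors: SP-1→SP-2 = (224, 26, -138.3), SP-1→SP-3 = (299, -404, -225.5).
Normal n = (SP-1→SP-2) × (SP-1→SP-3) = (-61736.2, 9160.3, -98270).
So ∂z/∂E = −n_x/n_z = −0.628230386 and ∂z/∂N = −n_y/n_z = 0.093215630.
Intercept c from SP-1: 206.7 + 319363.43 − 416408.67 = −96838.54.
At (508233, 4466702): z = −319287.4 + 416366.4 − 96838.54 = 240.5 m.

240.5 m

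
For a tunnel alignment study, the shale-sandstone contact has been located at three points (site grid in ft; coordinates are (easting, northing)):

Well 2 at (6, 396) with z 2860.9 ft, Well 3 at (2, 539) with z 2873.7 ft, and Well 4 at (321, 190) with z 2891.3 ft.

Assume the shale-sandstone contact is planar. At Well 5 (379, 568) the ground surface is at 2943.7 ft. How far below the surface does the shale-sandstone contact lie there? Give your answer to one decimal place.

7.7 ft

Two edge vectors: Well 2→Well 3 = (-4, 143, 12.8), Well 2→Well 4 = (315, -206, 30.4).
Normal n = (Well 2→Well 3) × (Well 2→Well 4) = (6984, 4153.6, -44221).
So ∂z/∂E = −n_x/n_z = 0.15793 and ∂z/∂N = −n_y/n_z = 0.09393.
Intercept c from Well 2: 2860.9 − 0.95 − 37.20 = 2822.76.
At (379, 568): z_contact = 59.86 + 53.35 + 2822.76 = 2935.97 ft.
Depth below ground = 2943.7 − 2935.97 = 7.7 ft.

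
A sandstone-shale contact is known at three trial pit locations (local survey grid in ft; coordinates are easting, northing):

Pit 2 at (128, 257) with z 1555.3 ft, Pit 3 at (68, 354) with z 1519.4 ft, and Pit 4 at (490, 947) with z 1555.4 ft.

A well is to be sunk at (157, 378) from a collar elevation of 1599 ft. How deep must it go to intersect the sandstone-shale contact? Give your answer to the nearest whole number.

Let the plane be z = a·easting + b·northing + c.
Pit 3−Pit 2: −60a + 97b = −35.9;  Pit 4−Pit 2: 362a + 690b = 0.1.
Solving gives a = 0.32387, b = −0.16977.
Then c = 1555.3 − a·128 − b·257 = 1557.48.
At (157, 378): z_contact = 50.8 − 64.2 + 1557.48 = 1544.2 ft.
Depth below ground = 1599 − 1544.2 = 55 ft.

55 ft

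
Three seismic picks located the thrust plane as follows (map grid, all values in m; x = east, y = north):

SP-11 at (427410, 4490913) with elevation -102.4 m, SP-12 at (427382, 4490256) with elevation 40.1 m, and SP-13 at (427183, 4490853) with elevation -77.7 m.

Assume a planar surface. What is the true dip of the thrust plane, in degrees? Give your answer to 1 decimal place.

Let the plane be z = a·x + b·y + c.
SP-12−SP-11: −28a − 657b = 142.5;  SP-13−SP-11: −227a − 60b = 24.7.
Solving gives a = −0.05207, b = −0.21468.
Gradient magnitude |∇z| = √(a² + b²) = √(0.00271 + 0.04609) = 0.22090.
True dip = arctan(0.22090) = 12.5°, dipping toward NNE (azimuth ≈ 014°).

12.5°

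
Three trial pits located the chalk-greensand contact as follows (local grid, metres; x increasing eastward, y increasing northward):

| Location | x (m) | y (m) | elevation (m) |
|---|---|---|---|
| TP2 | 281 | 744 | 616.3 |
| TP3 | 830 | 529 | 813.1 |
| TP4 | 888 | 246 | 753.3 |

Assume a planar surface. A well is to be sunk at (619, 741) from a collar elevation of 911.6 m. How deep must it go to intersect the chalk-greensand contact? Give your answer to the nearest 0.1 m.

134.1 m

Let the plane be z = a·x + b·y + c.
TP3−TP2: 549a − 215b = 196.8;  TP4−TP2: 607a − 498b = 137.
Solving gives a = 0.47973, b = 0.30963.
Then c = 616.3 − a·281 − b·744 = 251.14.
At (619, 741): z_contact = 296.95 + 229.43 + 251.14 = 777.52 m.
Depth below ground = 911.6 − 777.52 = 134.1 m.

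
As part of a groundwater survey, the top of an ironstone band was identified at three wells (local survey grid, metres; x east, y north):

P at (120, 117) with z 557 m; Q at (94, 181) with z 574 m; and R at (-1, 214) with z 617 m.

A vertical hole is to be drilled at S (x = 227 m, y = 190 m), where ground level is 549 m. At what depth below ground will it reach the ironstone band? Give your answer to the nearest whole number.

30 m

Two edge vectors: P→Q = (-26, 64, 17), P→R = (-121, 97, 60).
Normal n = (P→Q) × (P→R) = (2191, -497, 5222).
So ∂z/∂x = −n_x/n_z = −0.41957 and ∂z/∂y = −n_y/n_z = 0.09517.
Intercept c from P: 557 + 50.35 − 11.14 = 596.21.
At (227, 190): z_contact = −95.2 + 18.1 + 596.21 = 519.1 m.
Depth below ground = 549 − 519.1 = 30 m.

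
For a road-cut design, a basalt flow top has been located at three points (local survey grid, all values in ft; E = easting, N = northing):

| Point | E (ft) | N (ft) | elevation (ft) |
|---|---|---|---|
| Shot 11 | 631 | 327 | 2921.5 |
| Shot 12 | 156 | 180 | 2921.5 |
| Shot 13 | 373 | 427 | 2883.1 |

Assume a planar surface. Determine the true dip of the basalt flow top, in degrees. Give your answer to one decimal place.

12.6°

Two edge vectors: Shot 11→Shot 12 = (-475, -147, 0), Shot 11→Shot 13 = (-258, 100, -38.4).
Normal n = (Shot 11→Shot 12) × (Shot 11→Shot 13) = (5644.8, -18240, -85426).
So ∂z/∂E = −n_x/n_z = 0.06608 and ∂z/∂N = −n_y/n_z = −0.21352.
Gradient magnitude |∇z| = √(a² + b²) = √(0.00437 + 0.04559) = 0.22351.
True dip = arctan(0.22351) = 12.6°, dipping toward NNW (azimuth ≈ 343°).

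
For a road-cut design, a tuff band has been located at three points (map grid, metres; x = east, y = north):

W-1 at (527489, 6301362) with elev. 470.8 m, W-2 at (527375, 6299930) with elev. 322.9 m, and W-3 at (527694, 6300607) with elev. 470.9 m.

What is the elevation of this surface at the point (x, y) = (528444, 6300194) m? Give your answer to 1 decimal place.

658.8 m

Two edge vectors: W-1→W-2 = (-114, -1432, -147.9), W-1→W-3 = (205, -755, 0.1).
Normal n = (W-1→W-2) × (W-1→W-3) = (-111807.7, -30308.1, 379630).
So ∂z/∂x = −n_x/n_z = 0.294517557 and ∂z/∂y = −n_y/n_z = 0.079835893.
Intercept c from W-1: 470.8 − 155354.77 − 503074.86 = −657958.83.
At (528444, 6300194): z = 155636.0 + 502981.6 − 657958.83 = 658.8 m.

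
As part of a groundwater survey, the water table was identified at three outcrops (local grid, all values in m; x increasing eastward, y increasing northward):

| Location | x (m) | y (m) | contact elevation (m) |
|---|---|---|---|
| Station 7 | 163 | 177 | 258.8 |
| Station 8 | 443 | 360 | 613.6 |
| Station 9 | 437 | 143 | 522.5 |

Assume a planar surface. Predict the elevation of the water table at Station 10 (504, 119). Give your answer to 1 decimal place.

580.8 m

Let the plane be z = a·x + b·y + c.
Station 8−Station 7: 280a + 183b = 354.8;  Station 9−Station 7: 274a − 34b = 263.7.
Solving gives a = 1.01103, b = 0.39186.
Then c = 258.8 − a·163 − b·177 = 24.64.
At (504, 119): z = 509.6 + 46.6 + 24.64 = 580.8 m.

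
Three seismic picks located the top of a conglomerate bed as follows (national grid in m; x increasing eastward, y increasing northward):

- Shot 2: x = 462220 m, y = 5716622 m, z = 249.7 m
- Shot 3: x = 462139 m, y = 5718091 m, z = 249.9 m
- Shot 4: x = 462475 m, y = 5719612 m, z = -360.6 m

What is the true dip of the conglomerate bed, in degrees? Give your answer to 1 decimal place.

Two edge vectors: Shot 2→Shot 3 = (-81, 1469, 0.2), Shot 2→Shot 4 = (255, 2990, -610.3).
Normal n = (Shot 2→Shot 3) × (Shot 2→Shot 4) = (-897128.7, -49383.3, -616785).
So ∂z/∂x = −n_x/n_z = −1.45452 and ∂z/∂y = −n_y/n_z = −0.08007.
Gradient magnitude |∇z| = √(a² + b²) = √(2.11564 + 0.00641) = 1.45673.
True dip = arctan(1.45673) = 55.5°, dipping toward E (azimuth ≈ 087°).

55.5°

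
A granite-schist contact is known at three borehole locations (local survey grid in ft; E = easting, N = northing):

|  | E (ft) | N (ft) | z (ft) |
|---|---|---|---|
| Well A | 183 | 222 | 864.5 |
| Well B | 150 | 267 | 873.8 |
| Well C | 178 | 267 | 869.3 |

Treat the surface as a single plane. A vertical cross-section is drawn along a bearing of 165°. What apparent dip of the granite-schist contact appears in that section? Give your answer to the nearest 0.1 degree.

7.3°

Two edge vectors: Well A→Well B = (-33, 45, 9.3), Well A→Well C = (-5, 45, 4.8).
Normal n = (Well A→Well B) × (Well A→Well C) = (-202.5, 111.9, -1260).
So ∂z/∂E = −n_x/n_z = −0.16071 and ∂z/∂N = −n_y/n_z = 0.08881.
Unit vector along 165° is (sin 165°, cos 165°) = (0.2588, -0.9659).
Slope in that direction = a·(0.2588) + b·(-0.9659) = −0.12738.
Apparent dip = arctan|0.12738| = 7.3° (true dip is 10.4°, so apparent ≤ true as expected).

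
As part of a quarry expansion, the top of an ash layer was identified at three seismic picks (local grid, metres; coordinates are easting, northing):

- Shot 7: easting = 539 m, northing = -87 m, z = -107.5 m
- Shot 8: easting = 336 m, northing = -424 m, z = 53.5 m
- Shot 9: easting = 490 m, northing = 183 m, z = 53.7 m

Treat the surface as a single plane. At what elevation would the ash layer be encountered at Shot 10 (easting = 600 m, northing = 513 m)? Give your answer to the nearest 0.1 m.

17.8 m

Two edge vectors: Shot 7→Shot 8 = (-203, -337, 161), Shot 7→Shot 9 = (-49, 270, 161.2).
Normal n = (Shot 7→Shot 8) × (Shot 7→Shot 9) = (-97794.4, 24834.6, -71323).
So ∂z/∂easting = −n_x/n_z = −1.37115 and ∂z/∂northing = −n_y/n_z = 0.34820.
Intercept c from Shot 7: -107.5 + 739.05 + 30.29 = 661.84.
At (600, 513): z = −822.7 + 178.6 + 661.84 = 17.8 m.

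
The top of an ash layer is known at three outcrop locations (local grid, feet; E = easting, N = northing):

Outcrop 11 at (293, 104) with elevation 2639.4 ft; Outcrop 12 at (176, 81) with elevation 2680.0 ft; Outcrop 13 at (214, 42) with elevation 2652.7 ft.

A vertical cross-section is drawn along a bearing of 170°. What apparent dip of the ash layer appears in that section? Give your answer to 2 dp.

Let the plane be z = a·E + b·N + c.
Outcrop 12−Outcrop 11: −117a − 23b = 40.6;  Outcrop 13−Outcrop 11: −79a − 62b = 13.3.
Solving gives a = −0.40671, b = 0.30372.
Unit vector along 170° is (sin 170°, cos 170°) = (0.1736, -0.9848).
Slope in that direction = a·(0.1736) + b·(-0.9848) = −0.36973.
Apparent dip = arctan|0.36973| = 20.29° (true dip is 26.9°, so apparent ≤ true as expected).

20.29°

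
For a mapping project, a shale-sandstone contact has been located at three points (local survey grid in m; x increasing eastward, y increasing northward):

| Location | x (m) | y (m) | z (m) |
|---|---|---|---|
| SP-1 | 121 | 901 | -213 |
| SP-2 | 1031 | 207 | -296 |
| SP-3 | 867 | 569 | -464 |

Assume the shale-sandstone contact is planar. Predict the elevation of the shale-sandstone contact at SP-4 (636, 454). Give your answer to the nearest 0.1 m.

-218.1 m

Let the plane be z = a·x + b·y + c.
SP-2−SP-1: 910a − 694b = −83;  SP-3−SP-1: 746a − 332b = −251.
Solving gives a = −0.680127, b = −0.772212.
Then c = -213 − a·121 − b·901 = 565.06.
At (636, 454): z = −432.6 − 350.6 + 565.06 = -218.1 m.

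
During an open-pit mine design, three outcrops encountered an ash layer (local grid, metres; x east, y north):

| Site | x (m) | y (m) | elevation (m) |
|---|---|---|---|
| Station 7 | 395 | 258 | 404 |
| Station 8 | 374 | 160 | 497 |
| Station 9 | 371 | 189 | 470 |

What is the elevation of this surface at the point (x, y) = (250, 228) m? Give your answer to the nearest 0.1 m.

440.3 m

Two edge vectors: Station 7→Station 8 = (-21, -98, 93), Station 7→Station 9 = (-24, -69, 66).
Normal n = (Station 7→Station 8) × (Station 7→Station 9) = (-51, -846, -903).
So ∂z/∂x = −n_x/n_z = −0.05648 and ∂z/∂y = −n_y/n_z = −0.93688.
Intercept c from Station 7: 404 + 22.31 + 241.71 = 668.02.
At (250, 228): z = −14.1 − 213.6 + 668.02 = 440.3 m.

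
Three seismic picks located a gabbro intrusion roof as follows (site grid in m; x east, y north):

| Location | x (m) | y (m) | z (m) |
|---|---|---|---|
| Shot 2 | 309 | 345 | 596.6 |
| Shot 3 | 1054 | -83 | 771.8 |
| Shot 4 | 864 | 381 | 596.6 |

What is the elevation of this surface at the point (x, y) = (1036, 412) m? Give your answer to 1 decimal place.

Two edge vectors: Shot 2→Shot 3 = (745, -428, 175.2), Shot 2→Shot 4 = (555, 36, 0).
Normal n = (Shot 2→Shot 3) × (Shot 2→Shot 4) = (-6307.2, 97236, 264360).
So ∂z/∂x = −n_x/n_z = 0.023858 and ∂z/∂y = −n_y/n_z = −0.367817.
Intercept c from Shot 2: 596.6 − 7.37 + 126.90 = 716.12.
At (1036, 412): z = 24.7 − 151.5 + 716.12 = 589.3 m.

589.3 m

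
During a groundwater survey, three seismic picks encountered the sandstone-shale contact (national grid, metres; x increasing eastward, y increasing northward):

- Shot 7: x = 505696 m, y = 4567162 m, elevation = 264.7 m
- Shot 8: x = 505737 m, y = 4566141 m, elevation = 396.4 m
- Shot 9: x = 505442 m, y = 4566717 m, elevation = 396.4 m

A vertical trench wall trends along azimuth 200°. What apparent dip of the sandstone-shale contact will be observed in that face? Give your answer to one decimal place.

Let the plane be z = a·x + b·y + c.
Shot 8−Shot 7: 41a − 1021b = 131.7;  Shot 9−Shot 7: −254a − 445b = 131.7.
Solving gives a = −0.27329, b = −0.13997.
Unit vector along 200° is (sin 200°, cos 200°) = (-0.3420, -0.9397).
Slope in that direction = a·(-0.3420) + b·(-0.9397) = 0.22499.
Apparent dip = arctan|0.22499| = 12.7° (true dip is 17.1°, so apparent ≤ true as expected).

12.7°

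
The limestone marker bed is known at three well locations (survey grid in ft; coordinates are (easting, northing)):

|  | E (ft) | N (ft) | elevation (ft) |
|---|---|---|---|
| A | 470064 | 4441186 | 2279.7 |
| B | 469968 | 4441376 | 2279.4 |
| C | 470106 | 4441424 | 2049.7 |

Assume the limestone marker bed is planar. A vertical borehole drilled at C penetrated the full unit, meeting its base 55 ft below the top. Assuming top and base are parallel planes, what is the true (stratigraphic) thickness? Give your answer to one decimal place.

Let the plane be z = a·E + b·N + c.
B−A: −96a + 190b = −0.3;  C−A: 42a + 238b = −230.
Solving gives a = −1.41523, b = −0.71664.
|∇z| = √(a²+b²) = 1.58633, so dip δ = arctan(1.58633) = 57.77°.
True thickness = vertical thickness × cos δ = 55 × cos 57.77° = 29.3 ft.

29.3 ft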